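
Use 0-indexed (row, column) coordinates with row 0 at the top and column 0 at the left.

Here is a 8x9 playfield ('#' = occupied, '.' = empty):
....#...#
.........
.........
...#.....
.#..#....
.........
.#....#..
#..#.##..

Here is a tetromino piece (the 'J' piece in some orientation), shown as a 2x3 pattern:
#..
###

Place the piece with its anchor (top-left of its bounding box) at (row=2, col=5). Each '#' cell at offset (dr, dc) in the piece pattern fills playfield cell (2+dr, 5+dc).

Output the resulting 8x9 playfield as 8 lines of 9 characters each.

Fill (2+0,5+0) = (2,5)
Fill (2+1,5+0) = (3,5)
Fill (2+1,5+1) = (3,6)
Fill (2+1,5+2) = (3,7)

Answer: ....#...#
.........
.....#...
...#.###.
.#..#....
.........
.#....#..
#..#.##..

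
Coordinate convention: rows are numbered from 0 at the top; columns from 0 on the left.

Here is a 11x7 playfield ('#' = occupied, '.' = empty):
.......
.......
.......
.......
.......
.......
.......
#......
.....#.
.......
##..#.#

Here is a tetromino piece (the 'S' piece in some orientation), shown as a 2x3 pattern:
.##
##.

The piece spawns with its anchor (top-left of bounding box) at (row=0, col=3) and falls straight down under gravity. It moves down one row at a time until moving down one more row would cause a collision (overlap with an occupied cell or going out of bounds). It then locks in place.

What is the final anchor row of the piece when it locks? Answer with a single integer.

Spawn at (row=0, col=3). Try each row:
  row 0: fits
  row 1: fits
  row 2: fits
  row 3: fits
  row 4: fits
  row 5: fits
  row 6: fits
  row 7: fits
  row 8: blocked -> lock at row 7

Answer: 7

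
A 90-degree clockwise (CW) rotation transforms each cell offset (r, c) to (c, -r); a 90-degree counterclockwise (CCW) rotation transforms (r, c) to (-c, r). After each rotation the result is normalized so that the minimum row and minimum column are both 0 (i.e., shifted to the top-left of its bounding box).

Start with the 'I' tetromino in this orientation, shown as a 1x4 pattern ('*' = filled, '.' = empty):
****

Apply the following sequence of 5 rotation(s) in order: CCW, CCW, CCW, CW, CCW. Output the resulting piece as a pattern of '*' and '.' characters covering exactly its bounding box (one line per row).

Answer: *
*
*
*

Derivation:
Start:
****
After rotation 1 (CCW):
*
*
*
*
After rotation 2 (CCW):
****
After rotation 3 (CCW):
*
*
*
*
After rotation 4 (CW):
****
After rotation 5 (CCW):
*
*
*
*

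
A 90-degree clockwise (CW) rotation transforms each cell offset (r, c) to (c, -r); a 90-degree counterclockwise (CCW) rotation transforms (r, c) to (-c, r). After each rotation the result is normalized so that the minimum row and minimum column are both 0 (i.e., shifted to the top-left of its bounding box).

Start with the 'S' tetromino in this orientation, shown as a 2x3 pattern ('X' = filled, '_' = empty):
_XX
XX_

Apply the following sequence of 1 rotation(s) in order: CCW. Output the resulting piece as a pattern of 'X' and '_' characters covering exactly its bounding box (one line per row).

Answer: X_
XX
_X

Derivation:
Start:
_XX
XX_
After rotation 1 (CCW):
X_
XX
_X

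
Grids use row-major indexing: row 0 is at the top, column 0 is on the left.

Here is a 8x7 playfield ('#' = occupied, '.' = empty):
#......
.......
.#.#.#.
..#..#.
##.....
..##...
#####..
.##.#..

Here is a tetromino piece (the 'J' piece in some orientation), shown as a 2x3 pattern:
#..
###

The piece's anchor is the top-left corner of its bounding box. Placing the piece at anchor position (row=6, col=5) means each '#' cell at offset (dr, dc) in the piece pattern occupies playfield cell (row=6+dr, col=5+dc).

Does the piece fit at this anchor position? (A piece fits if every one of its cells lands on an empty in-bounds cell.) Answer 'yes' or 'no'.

Check each piece cell at anchor (6, 5):
  offset (0,0) -> (6,5): empty -> OK
  offset (1,0) -> (7,5): empty -> OK
  offset (1,1) -> (7,6): empty -> OK
  offset (1,2) -> (7,7): out of bounds -> FAIL
All cells valid: no

Answer: no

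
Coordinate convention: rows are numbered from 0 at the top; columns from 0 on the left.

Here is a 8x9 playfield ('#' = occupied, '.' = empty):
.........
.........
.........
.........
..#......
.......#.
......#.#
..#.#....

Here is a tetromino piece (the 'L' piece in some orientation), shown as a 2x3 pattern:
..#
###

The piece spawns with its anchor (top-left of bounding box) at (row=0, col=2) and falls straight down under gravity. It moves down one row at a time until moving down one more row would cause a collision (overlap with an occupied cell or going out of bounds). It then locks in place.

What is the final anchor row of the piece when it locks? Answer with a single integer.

Spawn at (row=0, col=2). Try each row:
  row 0: fits
  row 1: fits
  row 2: fits
  row 3: blocked -> lock at row 2

Answer: 2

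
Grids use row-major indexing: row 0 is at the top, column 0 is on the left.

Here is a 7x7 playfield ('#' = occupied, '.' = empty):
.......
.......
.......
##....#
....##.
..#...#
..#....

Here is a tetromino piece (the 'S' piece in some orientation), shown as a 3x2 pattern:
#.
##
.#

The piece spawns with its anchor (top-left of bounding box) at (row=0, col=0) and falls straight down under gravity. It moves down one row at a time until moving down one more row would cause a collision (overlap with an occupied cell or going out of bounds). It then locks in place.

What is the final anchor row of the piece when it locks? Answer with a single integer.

Answer: 0

Derivation:
Spawn at (row=0, col=0). Try each row:
  row 0: fits
  row 1: blocked -> lock at row 0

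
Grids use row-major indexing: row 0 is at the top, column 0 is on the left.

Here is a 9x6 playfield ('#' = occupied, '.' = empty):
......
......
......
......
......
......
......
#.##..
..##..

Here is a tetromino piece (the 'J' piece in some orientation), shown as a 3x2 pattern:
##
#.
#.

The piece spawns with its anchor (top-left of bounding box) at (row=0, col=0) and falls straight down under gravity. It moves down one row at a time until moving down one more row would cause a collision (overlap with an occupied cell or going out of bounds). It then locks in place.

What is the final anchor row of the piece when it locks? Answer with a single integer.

Spawn at (row=0, col=0). Try each row:
  row 0: fits
  row 1: fits
  row 2: fits
  row 3: fits
  row 4: fits
  row 5: blocked -> lock at row 4

Answer: 4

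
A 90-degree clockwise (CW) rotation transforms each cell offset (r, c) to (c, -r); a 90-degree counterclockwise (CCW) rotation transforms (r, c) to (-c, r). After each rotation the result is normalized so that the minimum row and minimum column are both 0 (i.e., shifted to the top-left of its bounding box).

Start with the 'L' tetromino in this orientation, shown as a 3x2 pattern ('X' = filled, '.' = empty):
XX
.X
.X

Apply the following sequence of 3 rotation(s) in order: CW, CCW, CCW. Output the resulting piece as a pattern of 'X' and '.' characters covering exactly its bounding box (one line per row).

Start:
XX
.X
.X
After rotation 1 (CW):
..X
XXX
After rotation 2 (CCW):
XX
.X
.X
After rotation 3 (CCW):
XXX
X..

Answer: XXX
X..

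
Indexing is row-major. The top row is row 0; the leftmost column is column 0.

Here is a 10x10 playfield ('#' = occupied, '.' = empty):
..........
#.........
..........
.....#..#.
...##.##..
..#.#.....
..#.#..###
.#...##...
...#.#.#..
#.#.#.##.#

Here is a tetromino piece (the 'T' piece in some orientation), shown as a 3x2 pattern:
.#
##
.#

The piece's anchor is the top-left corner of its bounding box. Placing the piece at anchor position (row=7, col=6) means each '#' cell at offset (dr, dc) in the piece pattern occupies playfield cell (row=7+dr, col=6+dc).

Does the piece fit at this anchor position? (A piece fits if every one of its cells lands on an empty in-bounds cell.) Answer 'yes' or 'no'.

Check each piece cell at anchor (7, 6):
  offset (0,1) -> (7,7): empty -> OK
  offset (1,0) -> (8,6): empty -> OK
  offset (1,1) -> (8,7): occupied ('#') -> FAIL
  offset (2,1) -> (9,7): occupied ('#') -> FAIL
All cells valid: no

Answer: no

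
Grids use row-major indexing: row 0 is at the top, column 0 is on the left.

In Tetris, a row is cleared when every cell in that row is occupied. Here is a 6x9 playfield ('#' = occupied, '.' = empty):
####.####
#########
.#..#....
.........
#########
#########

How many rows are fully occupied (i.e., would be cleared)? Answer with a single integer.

Answer: 3

Derivation:
Check each row:
  row 0: 1 empty cell -> not full
  row 1: 0 empty cells -> FULL (clear)
  row 2: 7 empty cells -> not full
  row 3: 9 empty cells -> not full
  row 4: 0 empty cells -> FULL (clear)
  row 5: 0 empty cells -> FULL (clear)
Total rows cleared: 3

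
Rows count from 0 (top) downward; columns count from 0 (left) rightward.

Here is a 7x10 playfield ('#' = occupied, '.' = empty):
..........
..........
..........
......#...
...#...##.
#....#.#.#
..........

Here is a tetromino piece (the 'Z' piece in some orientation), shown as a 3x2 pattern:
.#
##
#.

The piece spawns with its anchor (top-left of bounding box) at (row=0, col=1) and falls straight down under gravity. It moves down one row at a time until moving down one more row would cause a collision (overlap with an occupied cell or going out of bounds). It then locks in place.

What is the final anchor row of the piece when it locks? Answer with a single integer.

Answer: 4

Derivation:
Spawn at (row=0, col=1). Try each row:
  row 0: fits
  row 1: fits
  row 2: fits
  row 3: fits
  row 4: fits
  row 5: blocked -> lock at row 4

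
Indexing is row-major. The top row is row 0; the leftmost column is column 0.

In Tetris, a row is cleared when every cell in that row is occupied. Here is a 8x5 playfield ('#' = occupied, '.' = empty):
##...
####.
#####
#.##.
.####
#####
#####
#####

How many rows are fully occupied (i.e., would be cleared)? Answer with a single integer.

Check each row:
  row 0: 3 empty cells -> not full
  row 1: 1 empty cell -> not full
  row 2: 0 empty cells -> FULL (clear)
  row 3: 2 empty cells -> not full
  row 4: 1 empty cell -> not full
  row 5: 0 empty cells -> FULL (clear)
  row 6: 0 empty cells -> FULL (clear)
  row 7: 0 empty cells -> FULL (clear)
Total rows cleared: 4

Answer: 4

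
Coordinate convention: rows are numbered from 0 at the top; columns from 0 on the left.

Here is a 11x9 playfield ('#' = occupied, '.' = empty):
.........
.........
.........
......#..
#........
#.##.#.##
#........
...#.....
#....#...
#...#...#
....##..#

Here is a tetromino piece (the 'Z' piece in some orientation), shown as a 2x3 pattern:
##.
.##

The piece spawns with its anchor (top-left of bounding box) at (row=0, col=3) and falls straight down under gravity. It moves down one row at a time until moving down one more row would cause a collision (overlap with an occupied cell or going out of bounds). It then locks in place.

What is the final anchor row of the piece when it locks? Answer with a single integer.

Answer: 3

Derivation:
Spawn at (row=0, col=3). Try each row:
  row 0: fits
  row 1: fits
  row 2: fits
  row 3: fits
  row 4: blocked -> lock at row 3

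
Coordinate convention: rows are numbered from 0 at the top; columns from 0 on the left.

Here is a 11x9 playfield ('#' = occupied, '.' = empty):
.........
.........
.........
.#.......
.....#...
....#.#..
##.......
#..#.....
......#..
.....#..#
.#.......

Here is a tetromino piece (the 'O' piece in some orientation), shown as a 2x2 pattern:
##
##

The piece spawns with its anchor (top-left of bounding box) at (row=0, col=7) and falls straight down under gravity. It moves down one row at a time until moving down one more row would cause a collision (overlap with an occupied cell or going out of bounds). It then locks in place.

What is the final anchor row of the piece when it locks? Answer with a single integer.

Spawn at (row=0, col=7). Try each row:
  row 0: fits
  row 1: fits
  row 2: fits
  row 3: fits
  row 4: fits
  row 5: fits
  row 6: fits
  row 7: fits
  row 8: blocked -> lock at row 7

Answer: 7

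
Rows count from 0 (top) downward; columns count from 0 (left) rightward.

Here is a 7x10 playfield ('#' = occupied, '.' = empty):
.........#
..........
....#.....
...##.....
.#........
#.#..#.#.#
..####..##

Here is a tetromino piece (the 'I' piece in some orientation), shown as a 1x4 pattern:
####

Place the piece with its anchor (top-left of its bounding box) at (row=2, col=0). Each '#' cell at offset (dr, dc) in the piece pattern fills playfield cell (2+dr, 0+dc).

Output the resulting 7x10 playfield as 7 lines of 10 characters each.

Answer: .........#
..........
#####.....
...##.....
.#........
#.#..#.#.#
..####..##

Derivation:
Fill (2+0,0+0) = (2,0)
Fill (2+0,0+1) = (2,1)
Fill (2+0,0+2) = (2,2)
Fill (2+0,0+3) = (2,3)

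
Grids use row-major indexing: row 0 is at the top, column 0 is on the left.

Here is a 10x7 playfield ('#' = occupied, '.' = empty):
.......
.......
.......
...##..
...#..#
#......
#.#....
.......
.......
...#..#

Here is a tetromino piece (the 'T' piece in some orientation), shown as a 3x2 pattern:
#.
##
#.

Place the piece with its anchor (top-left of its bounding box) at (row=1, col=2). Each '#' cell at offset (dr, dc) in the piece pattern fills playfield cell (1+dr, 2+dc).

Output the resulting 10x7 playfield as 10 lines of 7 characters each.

Answer: .......
..#....
..##...
..###..
...#..#
#......
#.#....
.......
.......
...#..#

Derivation:
Fill (1+0,2+0) = (1,2)
Fill (1+1,2+0) = (2,2)
Fill (1+1,2+1) = (2,3)
Fill (1+2,2+0) = (3,2)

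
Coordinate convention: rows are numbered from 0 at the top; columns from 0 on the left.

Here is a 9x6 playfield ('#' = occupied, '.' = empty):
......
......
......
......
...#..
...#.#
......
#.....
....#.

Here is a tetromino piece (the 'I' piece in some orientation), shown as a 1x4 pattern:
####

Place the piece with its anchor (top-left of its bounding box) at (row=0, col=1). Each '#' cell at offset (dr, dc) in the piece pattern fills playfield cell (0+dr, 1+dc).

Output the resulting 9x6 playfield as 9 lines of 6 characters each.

Answer: .####.
......
......
......
...#..
...#.#
......
#.....
....#.

Derivation:
Fill (0+0,1+0) = (0,1)
Fill (0+0,1+1) = (0,2)
Fill (0+0,1+2) = (0,3)
Fill (0+0,1+3) = (0,4)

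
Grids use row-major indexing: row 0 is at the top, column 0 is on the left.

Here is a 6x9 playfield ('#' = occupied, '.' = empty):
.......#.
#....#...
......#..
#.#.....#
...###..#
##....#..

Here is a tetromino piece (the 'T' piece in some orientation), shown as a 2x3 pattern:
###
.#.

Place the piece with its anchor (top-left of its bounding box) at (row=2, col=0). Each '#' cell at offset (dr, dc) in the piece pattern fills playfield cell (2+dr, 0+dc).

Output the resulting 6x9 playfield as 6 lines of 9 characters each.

Answer: .......#.
#....#...
###...#..
###.....#
...###..#
##....#..

Derivation:
Fill (2+0,0+0) = (2,0)
Fill (2+0,0+1) = (2,1)
Fill (2+0,0+2) = (2,2)
Fill (2+1,0+1) = (3,1)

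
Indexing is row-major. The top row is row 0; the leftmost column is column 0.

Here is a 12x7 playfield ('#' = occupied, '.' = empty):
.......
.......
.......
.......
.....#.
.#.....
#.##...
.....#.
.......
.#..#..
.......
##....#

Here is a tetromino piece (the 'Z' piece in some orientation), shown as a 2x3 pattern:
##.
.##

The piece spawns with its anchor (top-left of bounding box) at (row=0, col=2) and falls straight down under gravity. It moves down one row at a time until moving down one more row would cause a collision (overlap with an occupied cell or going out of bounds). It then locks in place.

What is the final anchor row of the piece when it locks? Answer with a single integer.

Answer: 4

Derivation:
Spawn at (row=0, col=2). Try each row:
  row 0: fits
  row 1: fits
  row 2: fits
  row 3: fits
  row 4: fits
  row 5: blocked -> lock at row 4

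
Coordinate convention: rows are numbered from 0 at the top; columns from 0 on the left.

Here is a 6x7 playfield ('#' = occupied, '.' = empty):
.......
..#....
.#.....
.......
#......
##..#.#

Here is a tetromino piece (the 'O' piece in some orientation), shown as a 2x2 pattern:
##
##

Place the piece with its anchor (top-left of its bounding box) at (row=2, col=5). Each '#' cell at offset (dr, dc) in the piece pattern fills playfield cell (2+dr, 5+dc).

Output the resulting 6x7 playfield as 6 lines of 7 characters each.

Answer: .......
..#....
.#...##
.....##
#......
##..#.#

Derivation:
Fill (2+0,5+0) = (2,5)
Fill (2+0,5+1) = (2,6)
Fill (2+1,5+0) = (3,5)
Fill (2+1,5+1) = (3,6)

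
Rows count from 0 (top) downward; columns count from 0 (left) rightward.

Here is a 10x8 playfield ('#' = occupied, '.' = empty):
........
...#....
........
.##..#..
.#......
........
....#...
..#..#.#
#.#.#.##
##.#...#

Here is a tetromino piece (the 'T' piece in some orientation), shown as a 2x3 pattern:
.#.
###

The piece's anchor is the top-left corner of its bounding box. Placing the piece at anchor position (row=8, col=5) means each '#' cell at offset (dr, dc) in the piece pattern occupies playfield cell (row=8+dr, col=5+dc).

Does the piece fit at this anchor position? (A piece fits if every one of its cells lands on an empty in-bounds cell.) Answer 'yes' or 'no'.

Check each piece cell at anchor (8, 5):
  offset (0,1) -> (8,6): occupied ('#') -> FAIL
  offset (1,0) -> (9,5): empty -> OK
  offset (1,1) -> (9,6): empty -> OK
  offset (1,2) -> (9,7): occupied ('#') -> FAIL
All cells valid: no

Answer: no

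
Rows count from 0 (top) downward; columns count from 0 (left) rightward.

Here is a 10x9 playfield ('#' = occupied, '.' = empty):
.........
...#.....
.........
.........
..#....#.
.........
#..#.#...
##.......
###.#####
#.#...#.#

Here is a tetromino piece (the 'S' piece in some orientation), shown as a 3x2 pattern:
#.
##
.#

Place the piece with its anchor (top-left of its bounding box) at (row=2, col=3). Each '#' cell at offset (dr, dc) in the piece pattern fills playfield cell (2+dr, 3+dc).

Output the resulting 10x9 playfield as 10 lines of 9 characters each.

Answer: .........
...#.....
...#.....
...##....
..#.#..#.
.........
#..#.#...
##.......
###.#####
#.#...#.#

Derivation:
Fill (2+0,3+0) = (2,3)
Fill (2+1,3+0) = (3,3)
Fill (2+1,3+1) = (3,4)
Fill (2+2,3+1) = (4,4)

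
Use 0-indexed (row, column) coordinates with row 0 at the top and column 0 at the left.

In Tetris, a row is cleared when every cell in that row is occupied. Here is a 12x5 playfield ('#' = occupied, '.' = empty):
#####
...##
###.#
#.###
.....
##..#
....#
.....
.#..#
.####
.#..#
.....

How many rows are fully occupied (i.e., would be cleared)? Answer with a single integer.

Answer: 1

Derivation:
Check each row:
  row 0: 0 empty cells -> FULL (clear)
  row 1: 3 empty cells -> not full
  row 2: 1 empty cell -> not full
  row 3: 1 empty cell -> not full
  row 4: 5 empty cells -> not full
  row 5: 2 empty cells -> not full
  row 6: 4 empty cells -> not full
  row 7: 5 empty cells -> not full
  row 8: 3 empty cells -> not full
  row 9: 1 empty cell -> not full
  row 10: 3 empty cells -> not full
  row 11: 5 empty cells -> not full
Total rows cleared: 1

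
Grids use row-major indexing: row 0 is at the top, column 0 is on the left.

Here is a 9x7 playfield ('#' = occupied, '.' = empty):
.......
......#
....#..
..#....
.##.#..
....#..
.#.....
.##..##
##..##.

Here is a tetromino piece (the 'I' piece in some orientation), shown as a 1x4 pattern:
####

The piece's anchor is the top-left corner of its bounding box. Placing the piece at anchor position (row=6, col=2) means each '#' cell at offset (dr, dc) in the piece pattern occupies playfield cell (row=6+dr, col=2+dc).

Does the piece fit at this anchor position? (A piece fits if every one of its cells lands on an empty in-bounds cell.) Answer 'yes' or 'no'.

Answer: yes

Derivation:
Check each piece cell at anchor (6, 2):
  offset (0,0) -> (6,2): empty -> OK
  offset (0,1) -> (6,3): empty -> OK
  offset (0,2) -> (6,4): empty -> OK
  offset (0,3) -> (6,5): empty -> OK
All cells valid: yes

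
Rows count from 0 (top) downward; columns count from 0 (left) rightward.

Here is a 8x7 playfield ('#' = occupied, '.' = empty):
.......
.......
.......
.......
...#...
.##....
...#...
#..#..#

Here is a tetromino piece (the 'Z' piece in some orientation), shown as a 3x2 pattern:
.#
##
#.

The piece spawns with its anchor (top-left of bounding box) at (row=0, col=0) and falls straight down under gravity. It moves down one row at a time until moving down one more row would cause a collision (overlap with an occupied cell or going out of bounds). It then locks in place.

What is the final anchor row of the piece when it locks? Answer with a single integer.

Spawn at (row=0, col=0). Try each row:
  row 0: fits
  row 1: fits
  row 2: fits
  row 3: fits
  row 4: blocked -> lock at row 3

Answer: 3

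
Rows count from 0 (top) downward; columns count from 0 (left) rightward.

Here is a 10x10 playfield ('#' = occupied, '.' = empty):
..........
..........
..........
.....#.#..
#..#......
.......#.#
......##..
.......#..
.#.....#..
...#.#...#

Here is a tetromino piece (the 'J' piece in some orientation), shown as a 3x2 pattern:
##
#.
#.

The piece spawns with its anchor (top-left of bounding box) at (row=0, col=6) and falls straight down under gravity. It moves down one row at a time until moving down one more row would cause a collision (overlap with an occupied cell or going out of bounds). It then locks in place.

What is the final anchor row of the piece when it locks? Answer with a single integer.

Answer: 2

Derivation:
Spawn at (row=0, col=6). Try each row:
  row 0: fits
  row 1: fits
  row 2: fits
  row 3: blocked -> lock at row 2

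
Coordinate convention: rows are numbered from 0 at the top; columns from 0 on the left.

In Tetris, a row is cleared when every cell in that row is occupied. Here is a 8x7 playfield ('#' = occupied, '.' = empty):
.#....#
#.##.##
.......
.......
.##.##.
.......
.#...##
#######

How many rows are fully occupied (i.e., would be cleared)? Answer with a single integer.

Check each row:
  row 0: 5 empty cells -> not full
  row 1: 2 empty cells -> not full
  row 2: 7 empty cells -> not full
  row 3: 7 empty cells -> not full
  row 4: 3 empty cells -> not full
  row 5: 7 empty cells -> not full
  row 6: 4 empty cells -> not full
  row 7: 0 empty cells -> FULL (clear)
Total rows cleared: 1

Answer: 1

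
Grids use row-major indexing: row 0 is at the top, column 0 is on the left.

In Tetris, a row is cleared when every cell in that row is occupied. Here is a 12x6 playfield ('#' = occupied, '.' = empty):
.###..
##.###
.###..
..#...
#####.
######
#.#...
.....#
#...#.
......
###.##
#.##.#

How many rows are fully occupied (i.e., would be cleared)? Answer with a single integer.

Check each row:
  row 0: 3 empty cells -> not full
  row 1: 1 empty cell -> not full
  row 2: 3 empty cells -> not full
  row 3: 5 empty cells -> not full
  row 4: 1 empty cell -> not full
  row 5: 0 empty cells -> FULL (clear)
  row 6: 4 empty cells -> not full
  row 7: 5 empty cells -> not full
  row 8: 4 empty cells -> not full
  row 9: 6 empty cells -> not full
  row 10: 1 empty cell -> not full
  row 11: 2 empty cells -> not full
Total rows cleared: 1

Answer: 1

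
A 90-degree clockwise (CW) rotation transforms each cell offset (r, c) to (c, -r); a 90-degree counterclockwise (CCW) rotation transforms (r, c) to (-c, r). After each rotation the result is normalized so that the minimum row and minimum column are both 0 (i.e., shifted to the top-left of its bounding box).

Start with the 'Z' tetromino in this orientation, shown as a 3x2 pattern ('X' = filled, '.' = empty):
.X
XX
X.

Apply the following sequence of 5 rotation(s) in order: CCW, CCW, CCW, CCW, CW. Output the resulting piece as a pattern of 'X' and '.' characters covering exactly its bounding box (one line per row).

Answer: XX.
.XX

Derivation:
Start:
.X
XX
X.
After rotation 1 (CCW):
XX.
.XX
After rotation 2 (CCW):
.X
XX
X.
After rotation 3 (CCW):
XX.
.XX
After rotation 4 (CCW):
.X
XX
X.
After rotation 5 (CW):
XX.
.XX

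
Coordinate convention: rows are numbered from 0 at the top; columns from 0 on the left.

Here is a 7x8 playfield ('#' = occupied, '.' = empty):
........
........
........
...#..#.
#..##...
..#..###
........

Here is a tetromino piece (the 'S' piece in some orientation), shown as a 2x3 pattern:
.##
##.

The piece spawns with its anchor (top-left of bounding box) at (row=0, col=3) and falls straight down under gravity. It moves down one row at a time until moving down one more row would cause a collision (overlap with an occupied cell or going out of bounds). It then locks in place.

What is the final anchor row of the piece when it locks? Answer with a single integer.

Answer: 1

Derivation:
Spawn at (row=0, col=3). Try each row:
  row 0: fits
  row 1: fits
  row 2: blocked -> lock at row 1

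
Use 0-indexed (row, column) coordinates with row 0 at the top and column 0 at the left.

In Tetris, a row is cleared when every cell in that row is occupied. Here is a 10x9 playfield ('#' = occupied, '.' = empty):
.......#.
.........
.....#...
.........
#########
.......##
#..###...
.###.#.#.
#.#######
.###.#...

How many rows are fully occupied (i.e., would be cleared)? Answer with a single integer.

Answer: 1

Derivation:
Check each row:
  row 0: 8 empty cells -> not full
  row 1: 9 empty cells -> not full
  row 2: 8 empty cells -> not full
  row 3: 9 empty cells -> not full
  row 4: 0 empty cells -> FULL (clear)
  row 5: 7 empty cells -> not full
  row 6: 5 empty cells -> not full
  row 7: 4 empty cells -> not full
  row 8: 1 empty cell -> not full
  row 9: 5 empty cells -> not full
Total rows cleared: 1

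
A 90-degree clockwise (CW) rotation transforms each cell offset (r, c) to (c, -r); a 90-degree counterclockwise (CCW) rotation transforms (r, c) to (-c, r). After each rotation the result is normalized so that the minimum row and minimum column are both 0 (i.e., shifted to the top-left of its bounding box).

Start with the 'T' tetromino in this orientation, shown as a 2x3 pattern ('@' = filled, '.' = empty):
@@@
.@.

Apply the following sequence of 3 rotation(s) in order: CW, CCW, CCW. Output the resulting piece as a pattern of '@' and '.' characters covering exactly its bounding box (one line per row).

Start:
@@@
.@.
After rotation 1 (CW):
.@
@@
.@
After rotation 2 (CCW):
@@@
.@.
After rotation 3 (CCW):
@.
@@
@.

Answer: @.
@@
@.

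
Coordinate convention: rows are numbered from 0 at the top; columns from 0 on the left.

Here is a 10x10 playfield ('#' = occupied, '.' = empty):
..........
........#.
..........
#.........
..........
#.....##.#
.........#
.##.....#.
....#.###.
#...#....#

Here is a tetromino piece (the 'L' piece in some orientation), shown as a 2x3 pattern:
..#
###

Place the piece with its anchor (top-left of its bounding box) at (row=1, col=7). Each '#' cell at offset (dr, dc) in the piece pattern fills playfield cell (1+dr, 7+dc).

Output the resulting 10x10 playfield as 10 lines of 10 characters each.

Answer: ..........
........##
.......###
#.........
..........
#.....##.#
.........#
.##.....#.
....#.###.
#...#....#

Derivation:
Fill (1+0,7+2) = (1,9)
Fill (1+1,7+0) = (2,7)
Fill (1+1,7+1) = (2,8)
Fill (1+1,7+2) = (2,9)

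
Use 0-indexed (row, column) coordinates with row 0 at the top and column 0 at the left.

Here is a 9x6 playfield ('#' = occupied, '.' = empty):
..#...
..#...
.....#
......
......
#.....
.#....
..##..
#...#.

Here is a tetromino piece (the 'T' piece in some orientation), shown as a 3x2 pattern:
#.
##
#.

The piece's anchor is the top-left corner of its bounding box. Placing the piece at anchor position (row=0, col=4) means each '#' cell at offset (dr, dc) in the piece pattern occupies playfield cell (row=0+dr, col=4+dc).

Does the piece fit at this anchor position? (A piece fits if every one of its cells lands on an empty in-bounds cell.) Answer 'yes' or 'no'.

Check each piece cell at anchor (0, 4):
  offset (0,0) -> (0,4): empty -> OK
  offset (1,0) -> (1,4): empty -> OK
  offset (1,1) -> (1,5): empty -> OK
  offset (2,0) -> (2,4): empty -> OK
All cells valid: yes

Answer: yes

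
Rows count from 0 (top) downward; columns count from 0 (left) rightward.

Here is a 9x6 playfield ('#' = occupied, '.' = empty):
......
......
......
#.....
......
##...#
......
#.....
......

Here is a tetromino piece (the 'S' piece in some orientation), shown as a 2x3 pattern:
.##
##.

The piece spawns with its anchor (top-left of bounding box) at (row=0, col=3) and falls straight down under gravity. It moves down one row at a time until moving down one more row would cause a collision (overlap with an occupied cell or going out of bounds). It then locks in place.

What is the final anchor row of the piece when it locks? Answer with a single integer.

Spawn at (row=0, col=3). Try each row:
  row 0: fits
  row 1: fits
  row 2: fits
  row 3: fits
  row 4: fits
  row 5: blocked -> lock at row 4

Answer: 4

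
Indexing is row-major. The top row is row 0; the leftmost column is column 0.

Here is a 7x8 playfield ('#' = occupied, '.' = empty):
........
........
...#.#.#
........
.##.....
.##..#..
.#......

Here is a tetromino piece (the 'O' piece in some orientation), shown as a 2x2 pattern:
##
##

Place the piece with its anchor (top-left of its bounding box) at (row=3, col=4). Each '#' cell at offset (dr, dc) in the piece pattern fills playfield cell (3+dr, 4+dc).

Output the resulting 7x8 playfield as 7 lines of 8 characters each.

Answer: ........
........
...#.#.#
....##..
.##.##..
.##..#..
.#......

Derivation:
Fill (3+0,4+0) = (3,4)
Fill (3+0,4+1) = (3,5)
Fill (3+1,4+0) = (4,4)
Fill (3+1,4+1) = (4,5)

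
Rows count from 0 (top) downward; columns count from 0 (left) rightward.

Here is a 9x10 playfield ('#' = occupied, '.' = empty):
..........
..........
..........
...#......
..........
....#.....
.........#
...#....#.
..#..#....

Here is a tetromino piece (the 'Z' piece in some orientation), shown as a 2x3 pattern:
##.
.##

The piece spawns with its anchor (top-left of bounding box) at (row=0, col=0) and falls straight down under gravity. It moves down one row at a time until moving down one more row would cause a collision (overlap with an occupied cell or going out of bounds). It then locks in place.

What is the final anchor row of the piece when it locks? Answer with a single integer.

Spawn at (row=0, col=0). Try each row:
  row 0: fits
  row 1: fits
  row 2: fits
  row 3: fits
  row 4: fits
  row 5: fits
  row 6: fits
  row 7: blocked -> lock at row 6

Answer: 6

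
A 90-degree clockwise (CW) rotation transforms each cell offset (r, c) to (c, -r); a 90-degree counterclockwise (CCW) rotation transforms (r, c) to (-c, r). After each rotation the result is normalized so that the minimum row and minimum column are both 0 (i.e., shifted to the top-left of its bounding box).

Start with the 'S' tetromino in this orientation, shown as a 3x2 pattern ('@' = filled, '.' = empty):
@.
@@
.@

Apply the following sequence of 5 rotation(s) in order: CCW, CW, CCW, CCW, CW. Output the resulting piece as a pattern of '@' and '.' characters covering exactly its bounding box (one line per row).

Start:
@.
@@
.@
After rotation 1 (CCW):
.@@
@@.
After rotation 2 (CW):
@.
@@
.@
After rotation 3 (CCW):
.@@
@@.
After rotation 4 (CCW):
@.
@@
.@
After rotation 5 (CW):
.@@
@@.

Answer: .@@
@@.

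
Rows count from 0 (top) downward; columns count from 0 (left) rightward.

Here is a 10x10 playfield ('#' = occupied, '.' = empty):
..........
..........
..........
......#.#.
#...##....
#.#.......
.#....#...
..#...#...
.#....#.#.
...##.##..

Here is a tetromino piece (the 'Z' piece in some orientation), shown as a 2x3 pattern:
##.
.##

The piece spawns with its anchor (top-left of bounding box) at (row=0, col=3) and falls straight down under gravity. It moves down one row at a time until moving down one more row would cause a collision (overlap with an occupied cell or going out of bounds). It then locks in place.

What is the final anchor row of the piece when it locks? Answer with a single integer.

Spawn at (row=0, col=3). Try each row:
  row 0: fits
  row 1: fits
  row 2: fits
  row 3: blocked -> lock at row 2

Answer: 2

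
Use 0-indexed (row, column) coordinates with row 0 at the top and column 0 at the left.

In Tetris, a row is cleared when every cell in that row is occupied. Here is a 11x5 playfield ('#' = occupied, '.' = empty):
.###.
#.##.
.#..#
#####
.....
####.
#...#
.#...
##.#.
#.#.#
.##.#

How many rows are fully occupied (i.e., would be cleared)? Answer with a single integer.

Check each row:
  row 0: 2 empty cells -> not full
  row 1: 2 empty cells -> not full
  row 2: 3 empty cells -> not full
  row 3: 0 empty cells -> FULL (clear)
  row 4: 5 empty cells -> not full
  row 5: 1 empty cell -> not full
  row 6: 3 empty cells -> not full
  row 7: 4 empty cells -> not full
  row 8: 2 empty cells -> not full
  row 9: 2 empty cells -> not full
  row 10: 2 empty cells -> not full
Total rows cleared: 1

Answer: 1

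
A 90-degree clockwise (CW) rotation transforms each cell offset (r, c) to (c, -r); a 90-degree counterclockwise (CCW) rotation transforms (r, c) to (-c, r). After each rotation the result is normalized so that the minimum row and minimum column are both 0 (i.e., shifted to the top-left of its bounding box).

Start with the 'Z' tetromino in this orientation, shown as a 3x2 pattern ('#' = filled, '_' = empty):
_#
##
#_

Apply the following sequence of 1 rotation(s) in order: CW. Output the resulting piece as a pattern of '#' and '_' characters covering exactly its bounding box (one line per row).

Start:
_#
##
#_
After rotation 1 (CW):
##_
_##

Answer: ##_
_##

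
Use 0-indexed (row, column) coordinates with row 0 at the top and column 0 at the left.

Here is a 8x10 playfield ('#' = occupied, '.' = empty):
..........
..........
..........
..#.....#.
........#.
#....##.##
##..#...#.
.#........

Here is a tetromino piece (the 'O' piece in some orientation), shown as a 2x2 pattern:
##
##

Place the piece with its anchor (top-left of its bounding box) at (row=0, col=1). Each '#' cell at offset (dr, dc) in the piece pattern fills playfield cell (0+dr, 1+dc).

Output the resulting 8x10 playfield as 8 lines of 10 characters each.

Fill (0+0,1+0) = (0,1)
Fill (0+0,1+1) = (0,2)
Fill (0+1,1+0) = (1,1)
Fill (0+1,1+1) = (1,2)

Answer: .##.......
.##.......
..........
..#.....#.
........#.
#....##.##
##..#...#.
.#........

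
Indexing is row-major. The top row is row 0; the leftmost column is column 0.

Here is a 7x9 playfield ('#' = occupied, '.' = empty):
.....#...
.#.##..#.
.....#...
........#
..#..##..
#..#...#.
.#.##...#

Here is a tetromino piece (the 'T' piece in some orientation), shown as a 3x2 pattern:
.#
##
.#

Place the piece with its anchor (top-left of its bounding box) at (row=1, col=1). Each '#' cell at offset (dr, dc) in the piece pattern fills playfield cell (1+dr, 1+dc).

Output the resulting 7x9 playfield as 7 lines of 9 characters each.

Fill (1+0,1+1) = (1,2)
Fill (1+1,1+0) = (2,1)
Fill (1+1,1+1) = (2,2)
Fill (1+2,1+1) = (3,2)

Answer: .....#...
.####..#.
.##..#...
..#.....#
..#..##..
#..#...#.
.#.##...#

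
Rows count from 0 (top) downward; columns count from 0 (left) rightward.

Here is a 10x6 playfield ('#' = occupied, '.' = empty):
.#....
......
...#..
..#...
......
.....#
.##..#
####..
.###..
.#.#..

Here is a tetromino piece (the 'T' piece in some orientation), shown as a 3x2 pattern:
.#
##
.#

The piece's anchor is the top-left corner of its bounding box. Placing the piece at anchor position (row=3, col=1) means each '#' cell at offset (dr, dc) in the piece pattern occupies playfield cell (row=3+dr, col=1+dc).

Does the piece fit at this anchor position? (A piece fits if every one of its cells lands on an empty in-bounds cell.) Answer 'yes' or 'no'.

Check each piece cell at anchor (3, 1):
  offset (0,1) -> (3,2): occupied ('#') -> FAIL
  offset (1,0) -> (4,1): empty -> OK
  offset (1,1) -> (4,2): empty -> OK
  offset (2,1) -> (5,2): empty -> OK
All cells valid: no

Answer: no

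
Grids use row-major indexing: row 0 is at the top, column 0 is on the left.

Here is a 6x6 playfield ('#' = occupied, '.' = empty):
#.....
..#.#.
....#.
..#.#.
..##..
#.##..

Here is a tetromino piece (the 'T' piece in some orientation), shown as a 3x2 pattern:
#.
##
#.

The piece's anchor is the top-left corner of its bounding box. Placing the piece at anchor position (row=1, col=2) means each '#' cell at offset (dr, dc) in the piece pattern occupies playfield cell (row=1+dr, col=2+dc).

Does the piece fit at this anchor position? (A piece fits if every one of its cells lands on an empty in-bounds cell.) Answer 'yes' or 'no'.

Answer: no

Derivation:
Check each piece cell at anchor (1, 2):
  offset (0,0) -> (1,2): occupied ('#') -> FAIL
  offset (1,0) -> (2,2): empty -> OK
  offset (1,1) -> (2,3): empty -> OK
  offset (2,0) -> (3,2): occupied ('#') -> FAIL
All cells valid: no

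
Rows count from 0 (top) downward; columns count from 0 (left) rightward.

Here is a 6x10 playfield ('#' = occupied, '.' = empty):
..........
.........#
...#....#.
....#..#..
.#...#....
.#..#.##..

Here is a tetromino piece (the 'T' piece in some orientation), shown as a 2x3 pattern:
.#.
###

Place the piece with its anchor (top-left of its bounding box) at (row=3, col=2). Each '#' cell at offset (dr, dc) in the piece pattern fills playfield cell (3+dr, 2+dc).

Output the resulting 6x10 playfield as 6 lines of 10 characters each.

Answer: ..........
.........#
...#....#.
...##..#..
.#####....
.#..#.##..

Derivation:
Fill (3+0,2+1) = (3,3)
Fill (3+1,2+0) = (4,2)
Fill (3+1,2+1) = (4,3)
Fill (3+1,2+2) = (4,4)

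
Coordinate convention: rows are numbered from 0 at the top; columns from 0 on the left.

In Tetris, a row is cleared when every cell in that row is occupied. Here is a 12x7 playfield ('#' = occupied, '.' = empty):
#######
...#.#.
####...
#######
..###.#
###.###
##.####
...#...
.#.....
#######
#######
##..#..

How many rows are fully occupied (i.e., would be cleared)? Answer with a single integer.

Check each row:
  row 0: 0 empty cells -> FULL (clear)
  row 1: 5 empty cells -> not full
  row 2: 3 empty cells -> not full
  row 3: 0 empty cells -> FULL (clear)
  row 4: 3 empty cells -> not full
  row 5: 1 empty cell -> not full
  row 6: 1 empty cell -> not full
  row 7: 6 empty cells -> not full
  row 8: 6 empty cells -> not full
  row 9: 0 empty cells -> FULL (clear)
  row 10: 0 empty cells -> FULL (clear)
  row 11: 4 empty cells -> not full
Total rows cleared: 4

Answer: 4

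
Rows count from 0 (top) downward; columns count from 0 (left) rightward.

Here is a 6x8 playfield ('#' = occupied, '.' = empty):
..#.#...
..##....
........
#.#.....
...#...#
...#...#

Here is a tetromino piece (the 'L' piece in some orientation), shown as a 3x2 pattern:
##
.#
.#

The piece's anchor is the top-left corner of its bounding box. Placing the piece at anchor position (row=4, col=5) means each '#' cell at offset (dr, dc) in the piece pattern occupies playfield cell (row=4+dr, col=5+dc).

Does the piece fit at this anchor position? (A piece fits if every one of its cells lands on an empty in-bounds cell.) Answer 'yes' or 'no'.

Check each piece cell at anchor (4, 5):
  offset (0,0) -> (4,5): empty -> OK
  offset (0,1) -> (4,6): empty -> OK
  offset (1,1) -> (5,6): empty -> OK
  offset (2,1) -> (6,6): out of bounds -> FAIL
All cells valid: no

Answer: no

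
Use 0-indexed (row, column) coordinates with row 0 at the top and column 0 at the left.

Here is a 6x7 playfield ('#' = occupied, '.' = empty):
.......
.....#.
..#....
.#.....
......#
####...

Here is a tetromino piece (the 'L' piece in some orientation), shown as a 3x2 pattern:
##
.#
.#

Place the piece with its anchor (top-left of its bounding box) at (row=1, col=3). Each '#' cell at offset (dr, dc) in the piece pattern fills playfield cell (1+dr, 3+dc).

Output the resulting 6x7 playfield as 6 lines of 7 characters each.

Fill (1+0,3+0) = (1,3)
Fill (1+0,3+1) = (1,4)
Fill (1+1,3+1) = (2,4)
Fill (1+2,3+1) = (3,4)

Answer: .......
...###.
..#.#..
.#..#..
......#
####...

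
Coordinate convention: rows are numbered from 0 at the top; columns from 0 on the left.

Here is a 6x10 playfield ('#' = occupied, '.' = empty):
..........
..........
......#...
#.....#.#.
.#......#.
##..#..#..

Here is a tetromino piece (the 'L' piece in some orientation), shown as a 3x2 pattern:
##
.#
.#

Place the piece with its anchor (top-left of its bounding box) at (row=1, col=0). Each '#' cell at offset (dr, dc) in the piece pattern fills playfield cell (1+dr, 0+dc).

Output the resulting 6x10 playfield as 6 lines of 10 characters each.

Answer: ..........
##........
.#....#...
##....#.#.
.#......#.
##..#..#..

Derivation:
Fill (1+0,0+0) = (1,0)
Fill (1+0,0+1) = (1,1)
Fill (1+1,0+1) = (2,1)
Fill (1+2,0+1) = (3,1)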